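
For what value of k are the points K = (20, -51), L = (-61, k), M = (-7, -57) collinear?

The three points are collinear iff det[KL; KM] = 0.
This determinant is linear in k: (27)k + (1863) = 0, so k = -69.

-69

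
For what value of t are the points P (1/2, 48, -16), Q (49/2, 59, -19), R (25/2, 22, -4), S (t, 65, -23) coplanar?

9/2

Normal to plane PQR: n = (54, -324, -756); plane equation n·X = -3429.
Requiring n·S = -3429: (54)t + (-3672) = -3429.
So t = 9/2.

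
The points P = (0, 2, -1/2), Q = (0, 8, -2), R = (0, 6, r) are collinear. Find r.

-3/2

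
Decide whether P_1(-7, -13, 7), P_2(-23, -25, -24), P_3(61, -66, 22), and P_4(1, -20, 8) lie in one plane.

No

With P_1 as base: P_1P_2 = (-16, -12, -31), P_1P_3 = (68, -53, 15), P_1P_4 = (8, -7, 1).
P_1P_3 × P_1P_4 = (52, 52, -52).
P_1P_2 · (P_1P_3 × P_1P_4) = 156.
Since 156 ≠ 0, the four points are not coplanar.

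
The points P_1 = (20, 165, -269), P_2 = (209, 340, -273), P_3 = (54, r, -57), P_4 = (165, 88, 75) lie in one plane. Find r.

67

Normal to plane P_1P_2P_4: n = (59892, -65596, -39928); plane equation n·P = 1115132.
Requiring n·P_3 = 1115132: (-65596)r + (5510064) = 1115132.
So r = 67.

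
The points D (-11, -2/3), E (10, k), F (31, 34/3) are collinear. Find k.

16/3

Collinearity: (E − D) must be parallel to (F − D) = (42, 12).
Cross-multiplying the components: (k − (-2/3))·(42) = (21)·(12).
Solving gives k = 16/3.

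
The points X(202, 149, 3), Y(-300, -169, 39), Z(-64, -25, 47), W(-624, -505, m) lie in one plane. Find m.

The points are coplanar iff XY · (XZ × XW) = 0.
Expanding, this is linear in m: (2760)m + (-1807800) = 0.
So m = 655.

655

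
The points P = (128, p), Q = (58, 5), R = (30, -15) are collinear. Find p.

55

Collinearity: (P − Q) must be parallel to (R − Q) = (-28, -20).
Cross-multiplying the components: (p − 5)·(-28) = (70)·(-20).
Solving gives p = 55.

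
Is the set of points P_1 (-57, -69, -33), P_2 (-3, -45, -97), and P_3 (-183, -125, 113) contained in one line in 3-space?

No

P_1P_2 = (54, 24, -64), P_1P_3 = (-126, -56, 146).
Comparing components 2 and 3: (24)(146) − (-64)(-56) = -80 ≠ 0, so P_1P_2 and P_1P_3 are not parallel and the points are not collinear.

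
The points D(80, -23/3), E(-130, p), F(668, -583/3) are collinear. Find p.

The three points are collinear iff det[DE; DF] = 0.
This determinant is linear in p: (-588)p + (34692) = 0, so p = 59.

59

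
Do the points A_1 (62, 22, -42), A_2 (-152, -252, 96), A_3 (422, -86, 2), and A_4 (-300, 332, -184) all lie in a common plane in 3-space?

Yes

A normal to the plane through A_1, A_2, A_3 is n = A_1A_2 × A_1A_3 = (2848, 59096, 121752).
The plane has equation n·P = -3636896. For A_4: n·A_4 = -3636896.
Equal, so A_4 lies in the plane and all four are coplanar.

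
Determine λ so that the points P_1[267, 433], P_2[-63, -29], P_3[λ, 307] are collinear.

Collinearity: (P_3 − P_1) must be parallel to (P_2 − P_1) = (-330, -462).
Cross-multiplying the components: (λ − 267)·(-462) = (-126)·(-330).
Solving gives λ = 177.

177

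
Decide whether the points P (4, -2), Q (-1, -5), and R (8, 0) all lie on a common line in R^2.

No

PQ = (-5, -3), PR = (4, 2).
Twice the signed area of △PQR is (-5)(2) − (-3)(4) = 2.
The area is nonzero, so the three points are not collinear.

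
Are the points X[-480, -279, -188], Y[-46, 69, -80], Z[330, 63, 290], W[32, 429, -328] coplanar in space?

Yes

A normal to the plane through X, Y, Z is n = XY × XZ = (129408, -119972, -133452).
The plane has equation n·P = -3554676. For W: n·W = -3554676.
Equal, so W lies in the plane and all four are coplanar.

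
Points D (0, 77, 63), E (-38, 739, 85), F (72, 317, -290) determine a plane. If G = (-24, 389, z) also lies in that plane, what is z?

99

Coplanarity requires DE · (DF × DG) = 0.
DE = (-38, 662, 22), DF = (72, 240, -353); the triple product is linear in z with coefficient -56784 and constant term 5621616.
Setting it to zero: z = 99.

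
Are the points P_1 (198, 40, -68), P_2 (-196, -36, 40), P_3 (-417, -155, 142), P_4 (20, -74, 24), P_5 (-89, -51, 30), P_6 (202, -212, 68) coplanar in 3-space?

Yes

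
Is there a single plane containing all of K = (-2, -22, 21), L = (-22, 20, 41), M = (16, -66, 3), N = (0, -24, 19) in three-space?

The four points are coplanar iff the 3×3 determinant with rows KL, KM, KN is zero.
Rows: (-20, 42, 20), (18, -44, -18), (2, -2, -2).
Expanding along the first row: (-20)(52) − (42)(0) + (20)(52) = 0.
Zero determinant ⇒ coplanar.

Yes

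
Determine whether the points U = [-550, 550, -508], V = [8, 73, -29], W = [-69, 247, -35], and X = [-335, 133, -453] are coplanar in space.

The four points are coplanar iff the 3×3 determinant with rows UV, UW, UX is zero.
Rows: (558, -477, 479), (481, -303, 473), (215, -417, 55).
Expanding along the first row: (558)(180576) − (-477)(-75240) + (479)(-135432) = 0.
Zero determinant ⇒ coplanar.

Yes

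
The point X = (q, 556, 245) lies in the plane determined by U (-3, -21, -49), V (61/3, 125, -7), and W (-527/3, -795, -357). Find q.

488/3

Coplanarity requires UV · (UW × UX) = 0.
UV = (70/3, 146, 42), UW = (-518/3, -774, -308); the triple product is linear in q with coefficient -12460 and constant term 6080480/3.
Setting it to zero: q = 488/3.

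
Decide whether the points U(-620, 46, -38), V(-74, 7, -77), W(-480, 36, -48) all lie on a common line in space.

UV = (546, -39, -39), UW = (140, -10, -10).
UV × UW = (0, 0, 0).
The cross product vanishes, so the three points are collinear.

Yes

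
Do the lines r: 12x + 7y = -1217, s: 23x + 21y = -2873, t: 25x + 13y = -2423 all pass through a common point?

No

Lines aᵢx + bᵢy = cᵢ with pairwise distinct directions are concurrent exactly when det[aᵢ bᵢ cᵢ] = 0.
Here the determinant is -38.
Nonzero, so no common point exists.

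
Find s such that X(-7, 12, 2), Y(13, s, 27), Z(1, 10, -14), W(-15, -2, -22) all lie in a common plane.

Coplanarity ⇔ det[XY; XZ; XW] = 0.
Expanding, this is linear in s: (320)s + (-10560) = 0.
So s = 33.

33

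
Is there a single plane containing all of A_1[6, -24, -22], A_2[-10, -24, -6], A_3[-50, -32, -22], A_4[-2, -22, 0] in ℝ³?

Yes

With A_1 as base: A_1A_2 = (-16, 0, 16), A_1A_3 = (-56, -8, 0), A_1A_4 = (-8, 2, 22).
A_1A_3 × A_1A_4 = (-176, 1232, -176).
A_1A_2 · (A_1A_3 × A_1A_4) = 0.
The scalar triple product vanishes, so the four points are coplanar.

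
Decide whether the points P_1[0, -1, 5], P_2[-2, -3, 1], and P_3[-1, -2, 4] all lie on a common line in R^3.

No

P_1P_2 = (-2, -2, -4), P_1P_3 = (-1, -1, -1).
Comparing components 2 and 3: (-2)(-1) − (-4)(-1) = -2 ≠ 0, so P_1P_2 and P_1P_3 are not parallel and the points are not collinear.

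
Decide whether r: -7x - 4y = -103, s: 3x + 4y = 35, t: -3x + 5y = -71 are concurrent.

Lines aᵢx + bᵢy = cᵢ with pairwise distinct directions are concurrent exactly when det[aᵢ bᵢ cᵢ] = 0.
Here the determinant is 0.
It vanishes, so the lines are concurrent at (17, -4).

Yes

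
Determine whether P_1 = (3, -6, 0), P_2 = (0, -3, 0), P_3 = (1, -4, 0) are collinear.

Yes

P_1P_2 = (-3, 3, 0), P_1P_3 = (-2, 2, 0).
P_1P_2 × P_1P_3 = (0, 0, 0).
The cross product vanishes, so the three points are collinear.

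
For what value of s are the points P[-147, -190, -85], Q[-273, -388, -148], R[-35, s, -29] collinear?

-14

Direction PQ = (-126, -198, -63). From the x-coordinate of R, the parameter along the line is τ = (-35 − (-147))/(-126) = -8/9.
Then s = (-190) + (-8/9)·(-198) = -14.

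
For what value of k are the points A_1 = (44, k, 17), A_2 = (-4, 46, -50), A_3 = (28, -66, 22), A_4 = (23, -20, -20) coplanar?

The points are coplanar iff A_1A_2 · (A_1A_3 × A_1A_4) = 0.
Expanding, this is linear in k: (-984)k + (-82656) = 0.
So k = -84.

-84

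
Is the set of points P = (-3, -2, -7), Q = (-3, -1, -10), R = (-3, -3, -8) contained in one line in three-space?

No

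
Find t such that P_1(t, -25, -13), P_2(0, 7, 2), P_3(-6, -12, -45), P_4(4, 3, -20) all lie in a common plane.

-38

The points are coplanar iff P_1P_2 · (P_1P_3 × P_1P_4) = 0.
Expanding, this is linear in t: (-230)t + (-8740) = 0.
So t = -38.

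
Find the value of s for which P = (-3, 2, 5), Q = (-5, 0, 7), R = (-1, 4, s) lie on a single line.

Collinearity requires PQ × PR = 0; each component is linear in s.
The x-component gives (-2)s + (6) = 0, so s = 3.
The remaining components then also vanish.

3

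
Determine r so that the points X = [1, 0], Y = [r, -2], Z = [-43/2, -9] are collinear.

The three points are collinear iff det[XY; XZ] = 0.
This determinant is linear in r: (-9)r + (-36) = 0, so r = -4.

-4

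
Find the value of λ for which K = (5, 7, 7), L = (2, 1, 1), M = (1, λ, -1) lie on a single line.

Collinearity requires KL × KM = 0; each component is linear in λ.
The x-component gives (6)λ + (6) = 0, so λ = -1.
The remaining components then also vanish.

-1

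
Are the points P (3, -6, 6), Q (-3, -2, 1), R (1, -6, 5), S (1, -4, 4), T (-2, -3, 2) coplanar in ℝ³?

The plane through P, Q, R has normal n = PQ × PR = (-4, 4, 8) and equation n·X = 12.
Checking the remaining points: n·S = 12, n·T = 12.
All equal 12, so all 5 points lie in one plane.

Yes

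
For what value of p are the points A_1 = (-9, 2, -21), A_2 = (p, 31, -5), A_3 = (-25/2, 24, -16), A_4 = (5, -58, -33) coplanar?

12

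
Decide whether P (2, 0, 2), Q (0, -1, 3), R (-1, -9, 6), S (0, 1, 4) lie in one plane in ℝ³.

A normal to the plane through P, Q, R is n = PQ × PR = (5, 5, 15).
The plane has equation n·X = 40. For S: n·S = 65.
65 ≠ 40, so S is off the plane.

No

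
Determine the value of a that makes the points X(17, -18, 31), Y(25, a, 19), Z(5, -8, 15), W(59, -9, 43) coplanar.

-2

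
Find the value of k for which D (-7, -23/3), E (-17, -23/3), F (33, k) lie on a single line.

-23/3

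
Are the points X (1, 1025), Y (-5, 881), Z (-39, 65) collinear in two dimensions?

XY = (-6, -144), XZ = (-40, -960).
Twice the signed area of △XYZ is (-6)(-960) − (-144)(-40) = 0.
The triangle is degenerate (zero area), so the points are collinear.

Yes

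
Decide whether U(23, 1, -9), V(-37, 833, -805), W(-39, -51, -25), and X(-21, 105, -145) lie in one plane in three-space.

Yes

With U as base: UV = (-60, 832, -796), UW = (-62, -52, -16), UX = (-44, 104, -136).
UW × UX = (8736, -7728, -8736).
UV · (UW × UX) = 0.
The scalar triple product vanishes, so the four points are coplanar.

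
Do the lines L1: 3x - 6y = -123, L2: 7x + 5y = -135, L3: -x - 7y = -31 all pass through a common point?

Yes

The three lines meet at one point iff the augmented coefficient matrix [aᵢ bᵢ cᵢ] has rank < 3, i.e. its determinant vanishes.
Here the determinant is 0.
It vanishes, so the lines are concurrent at (-25, 8).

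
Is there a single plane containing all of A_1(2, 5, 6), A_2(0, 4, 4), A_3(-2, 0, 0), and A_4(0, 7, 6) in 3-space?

A normal to the plane through A_1, A_2, A_3 is n = A_1A_2 × A_1A_3 = (-4, -4, 6).
The plane has equation n·P = 8. For A_4: n·A_4 = 8.
Equal, so A_4 lies in the plane and all four are coplanar.

Yes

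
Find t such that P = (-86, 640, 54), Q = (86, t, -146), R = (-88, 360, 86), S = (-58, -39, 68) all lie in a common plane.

Normal to plane PRS: n = (17808, 924, 9198); plane equation n·X = -443436.
Requiring n·Q = -443436: (924)t + (188580) = -443436.
So t = -684.

-684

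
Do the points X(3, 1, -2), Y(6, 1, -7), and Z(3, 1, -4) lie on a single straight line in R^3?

No

XY = (3, 0, -5), XZ = (0, 0, -2).
XY × XZ = (0, 6, 0).
The cross product is nonzero, so the points do not lie on one line.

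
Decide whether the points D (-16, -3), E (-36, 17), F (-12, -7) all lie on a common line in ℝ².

DE = (-20, 20), DF = (4, -4).
Twice the signed area of △DEF is (-20)(-4) − (20)(4) = 0.
The triangle is degenerate (zero area), so the points are collinear.

Yes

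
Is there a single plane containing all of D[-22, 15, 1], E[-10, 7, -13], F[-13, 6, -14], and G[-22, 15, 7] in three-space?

A normal to the plane through D, E, F is n = DE × DF = (-6, 54, -36).
The plane has equation n·P = 906. For G: n·G = 690.
690 ≠ 906, so G is off the plane.

No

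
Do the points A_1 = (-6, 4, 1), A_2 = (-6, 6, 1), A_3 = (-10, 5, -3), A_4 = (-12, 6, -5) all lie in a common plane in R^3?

Yes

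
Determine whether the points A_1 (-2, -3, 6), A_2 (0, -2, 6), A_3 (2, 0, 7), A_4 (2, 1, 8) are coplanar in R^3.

Yes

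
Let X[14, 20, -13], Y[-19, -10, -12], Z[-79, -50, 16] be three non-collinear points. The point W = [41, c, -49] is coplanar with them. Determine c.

25

A normal to the plane is n = XY × XZ = (-800, 864, -480).
W lies in the plane iff n · XW = 0.
This gives (864)c + (-21600) = 0, so c = 25.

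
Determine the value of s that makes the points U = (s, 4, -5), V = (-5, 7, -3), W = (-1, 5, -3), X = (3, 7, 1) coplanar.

-3

The points are coplanar iff UV · (UW × UX) = 0.
Expanding, this is linear in s: (8)s + (24) = 0.
So s = -3.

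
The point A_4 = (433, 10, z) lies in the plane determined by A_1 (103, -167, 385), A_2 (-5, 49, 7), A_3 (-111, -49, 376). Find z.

-458

A normal to the plane is n = A_1A_2 × A_1A_3 = (42660, 79920, 33480).
A_4 lies in the plane iff n · A_1A_4 = 0.
This gives (33480)z + (15333840) = 0, so z = -458.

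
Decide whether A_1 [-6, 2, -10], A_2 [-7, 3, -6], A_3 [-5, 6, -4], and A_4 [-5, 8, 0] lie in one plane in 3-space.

Yes

A normal to the plane through A_1, A_2, A_3 is n = A_1A_2 × A_1A_3 = (-10, 10, -5).
The plane has equation n·P = 130. For A_4: n·A_4 = 130.
Equal, so A_4 lies in the plane and all four are coplanar.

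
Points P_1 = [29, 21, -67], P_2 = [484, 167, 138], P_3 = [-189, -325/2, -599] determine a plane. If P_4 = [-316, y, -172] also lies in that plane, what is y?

-153/2

The plane through P_1, P_2, P_3 has equation −(80109/2)x + 197370y − (103329/2)z = 6444711.
Substituting P_4: (197370)y + (21543516) = 6444711, so y = -153/2.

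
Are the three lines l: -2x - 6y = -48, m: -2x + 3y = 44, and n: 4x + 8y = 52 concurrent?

No

Lines aᵢx + bᵢy = cᵢ with pairwise distinct directions are concurrent exactly when det[aᵢ bᵢ cᵢ] = 0.
Here the determinant is 56.
Nonzero, so no common point exists.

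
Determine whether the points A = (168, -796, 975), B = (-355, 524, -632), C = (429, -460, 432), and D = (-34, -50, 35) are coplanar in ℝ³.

The four points are coplanar iff the 3×3 determinant with rows AB, AC, AD is zero.
Rows: (-523, 1320, -1607), (261, 336, -543), (-202, 746, -940).
Expanding along the first row: (-523)(89238) − (1320)(-355026) + (-1607)(262578) = 0.
Zero determinant ⇒ coplanar.

Yes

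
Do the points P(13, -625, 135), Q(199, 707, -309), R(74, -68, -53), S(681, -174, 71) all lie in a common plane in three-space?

A normal to the plane through P, Q, R is n = PQ × PR = (-3108, 7884, 22350).
The plane has equation n·X = -1950654. For S: n·S = -1901514.
-1901514 ≠ -1950654, so S is off the plane.

No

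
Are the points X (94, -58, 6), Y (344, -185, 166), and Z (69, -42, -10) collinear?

No

XY = (250, -127, 160), XZ = (-25, 16, -16).
Comparing components 2 and 3: (-127)(-16) − (160)(16) = -528 ≠ 0, so XY and XZ are not parallel and the points are not collinear.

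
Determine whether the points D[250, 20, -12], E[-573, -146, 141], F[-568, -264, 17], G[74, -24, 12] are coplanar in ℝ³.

No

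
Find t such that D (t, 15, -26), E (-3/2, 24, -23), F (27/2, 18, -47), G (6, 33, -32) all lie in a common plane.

-1

The points are coplanar iff DE · (DF × DG) = 0.
Expanding, this is linear in t: (-270)t + (-270) = 0.
So t = -1.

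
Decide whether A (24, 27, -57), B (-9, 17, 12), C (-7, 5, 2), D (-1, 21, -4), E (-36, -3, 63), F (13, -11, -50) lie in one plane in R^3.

Yes

The plane through A, B, C has normal n = AB × AC = (928, -192, 416) and equation n·P = -6624.
Checking the remaining points: n·D = -6624, n·E = -6624, n·F = -6624.
All equal -6624, so all 6 points lie in one plane.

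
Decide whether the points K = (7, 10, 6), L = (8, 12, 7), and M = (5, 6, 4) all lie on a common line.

KL = (1, 2, 1), KM = (-2, -4, -2).
KL × KM = (0, 0, 0).
The cross product vanishes, so the three points are collinear.

Yes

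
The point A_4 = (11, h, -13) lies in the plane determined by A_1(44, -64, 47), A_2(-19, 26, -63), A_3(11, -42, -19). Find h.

Coplanarity requires A_1A_2 · (A_1A_3 × A_1A_4) = 0.
A_1A_2 = (-63, 90, -110), A_1A_3 = (-33, 22, -66); the triple product is linear in h with coefficient -528 and constant term -12672.
Setting it to zero: h = -24.

-24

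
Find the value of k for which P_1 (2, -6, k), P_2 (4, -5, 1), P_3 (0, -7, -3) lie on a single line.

-1

Collinearity requires P_1P_2 × P_1P_3 = 0; each component is linear in k.
The x-component gives (-2)k + (-2) = 0, so k = -1.
The remaining components then also vanish.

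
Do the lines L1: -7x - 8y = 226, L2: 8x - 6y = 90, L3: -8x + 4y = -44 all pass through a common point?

Yes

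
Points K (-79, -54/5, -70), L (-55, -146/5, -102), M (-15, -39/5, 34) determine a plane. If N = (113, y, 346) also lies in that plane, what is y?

The plane through K, L, M has equation −(9088/5)x − 4544y + (6248/5)z = 525968/5.
Substituting N: (-4544)y + (1134864/5) = 525968/5, so y = 134/5.

134/5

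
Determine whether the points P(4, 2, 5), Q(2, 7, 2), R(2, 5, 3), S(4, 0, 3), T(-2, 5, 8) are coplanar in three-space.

The plane through P, Q, R has normal n = PQ × PR = (-1, 2, 4) and equation n·X = 20.
Checking the remaining points: n·S = 8, n·T = 44.
Since n·S = 8 ≠ 20, S is off the plane and the points are not all coplanar.

No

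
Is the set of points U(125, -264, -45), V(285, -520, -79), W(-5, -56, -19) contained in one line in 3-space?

UV = (160, -256, -34), UW = (-130, 208, 26).
Comparing components 2 and 3: (-256)(26) − (-34)(208) = 416 ≠ 0, so UV and UW are not parallel and the points are not collinear.

No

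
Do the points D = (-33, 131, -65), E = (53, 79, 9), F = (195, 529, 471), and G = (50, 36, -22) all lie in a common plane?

Yes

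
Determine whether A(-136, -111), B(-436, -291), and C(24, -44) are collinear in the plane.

AB = (-300, -180), AC = (160, 67).
Twice the signed area of △ABC is (-300)(67) − (-180)(160) = 8700.
The area is nonzero, so the three points are not collinear.

No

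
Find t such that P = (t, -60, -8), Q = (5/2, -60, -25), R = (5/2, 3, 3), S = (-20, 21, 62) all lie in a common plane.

Coplanarity ⇔ det[PQ; PR; PS] = 0.
Expanding, this is linear in t: (-3213)t + (-16065) = 0.
So t = -5.

-5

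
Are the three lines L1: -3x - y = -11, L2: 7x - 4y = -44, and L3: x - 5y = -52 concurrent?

No

Intersecting L1 and L2: solving the 2×2 system gives (x, y) = (0, 11).
Substitute into L3: (1)(0) + (-5)(11) = -55.
But L3 requires -52 ≠ -55, so the three lines have no common point.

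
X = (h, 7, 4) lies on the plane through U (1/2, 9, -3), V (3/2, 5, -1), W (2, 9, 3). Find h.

Coplanarity requires UV · (UW × UX) = 0.
UV = (1, -4, 2), UW = (3/2, 0, 6); the triple product is linear in h with coefficient -24 and constant term 60.
Setting it to zero: h = 5/2.

5/2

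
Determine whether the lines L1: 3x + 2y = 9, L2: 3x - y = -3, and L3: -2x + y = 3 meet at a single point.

No

Lines aᵢx + bᵢy = cᵢ with pairwise distinct directions are concurrent exactly when det[aᵢ bᵢ cᵢ] = 0.
Here the determinant is 3.
Nonzero, so no common point exists.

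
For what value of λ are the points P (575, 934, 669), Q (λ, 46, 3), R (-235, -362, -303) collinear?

20

Collinearity requires PQ × PR = 0; each component is linear in λ.
The y-component gives (972)λ + (-19440) = 0, so λ = 20.
The remaining components then also vanish.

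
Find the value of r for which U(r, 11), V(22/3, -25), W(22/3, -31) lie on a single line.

22/3

Collinearity: (U − V) must be parallel to (W − V) = (0, -6).
Cross-multiplying the components: (r − 22/3)·(-6) = (36)·(0).
Solving gives r = 22/3.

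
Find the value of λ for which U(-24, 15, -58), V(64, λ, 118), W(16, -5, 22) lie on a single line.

Direction UW = (40, -20, 80). From the x-coordinate of V, the parameter along the line is τ = (64 − (-24))/40 = 11/5.
Then λ = 15 + 11/5·(-20) = -29.

-29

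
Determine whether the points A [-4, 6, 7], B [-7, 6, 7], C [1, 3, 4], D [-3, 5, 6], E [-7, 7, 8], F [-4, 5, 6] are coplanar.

Yes

The plane through A, B, C has normal n = AB × AC = (0, -9, 9) and equation n·P = 9.
Checking the remaining points: n·D = 9, n·E = 9, n·F = 9.
All equal 9, so all 6 points lie in one plane.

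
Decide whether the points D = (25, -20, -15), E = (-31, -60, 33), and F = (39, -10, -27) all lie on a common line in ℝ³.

DE = (-56, -40, 48), DF = (14, 10, -12).
Each component of DF is -1/4 times the corresponding component of DE, so DF = -1/4·DE and the points are collinear.

Yes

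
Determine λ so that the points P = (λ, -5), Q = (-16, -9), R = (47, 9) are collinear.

-2

Collinearity: (P − Q) must be parallel to (R − Q) = (63, 18).
Cross-multiplying the components: (λ − (-16))·(18) = (4)·(63).
Solving gives λ = -2.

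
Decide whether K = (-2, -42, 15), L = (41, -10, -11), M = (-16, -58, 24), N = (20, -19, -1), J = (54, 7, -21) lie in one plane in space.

The plane through K, L, M has normal n = KL × KM = (-128, -23, -240) and equation n·P = -2378.
Checking the remaining points: n·N = -1883, n·J = -2033.
Since n·N = -1883 ≠ -2378, N is off the plane and the points are not all coplanar.

No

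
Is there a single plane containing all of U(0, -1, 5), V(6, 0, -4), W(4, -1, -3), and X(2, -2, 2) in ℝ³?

No

With U as base: UV = (6, 1, -9), UW = (4, 0, -8), UX = (2, -1, -3).
UW × UX = (-8, -4, -4).
UV · (UW × UX) = -16.
Since -16 ≠ 0, the four points are not coplanar.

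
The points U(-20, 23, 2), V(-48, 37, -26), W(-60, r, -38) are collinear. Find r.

Direction UV = (-28, 14, -28). From the x-coordinate of W, the parameter along the line is τ = (-60 − (-20))/(-28) = 10/7.
Then r = 23 + 10/7·(14) = 43.

43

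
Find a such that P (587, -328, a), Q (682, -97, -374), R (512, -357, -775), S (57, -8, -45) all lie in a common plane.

The points are coplanar iff PQ · (PR × PS) = 0.
Expanding, this is linear in a: (177630)a + (132511980) = 0.
So a = -746.

-746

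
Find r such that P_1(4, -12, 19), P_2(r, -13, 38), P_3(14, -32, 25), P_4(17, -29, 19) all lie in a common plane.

Normal to plane P_1P_3P_4: n = (102, 78, 90); plane equation n·P = 1182.
Requiring n·P_2 = 1182: (102)r + (2406) = 1182.
So r = -12.

-12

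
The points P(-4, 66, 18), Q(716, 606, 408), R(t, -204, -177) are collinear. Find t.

-364

Collinearity requires PQ × PR = 0; each component is linear in t.
The y-component gives (390)t + (141960) = 0, so t = -364.
The remaining components then also vanish.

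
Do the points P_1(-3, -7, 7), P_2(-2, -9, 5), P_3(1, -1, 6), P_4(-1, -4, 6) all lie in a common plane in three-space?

A normal to the plane through P_1, P_2, P_3 is n = P_1P_2 × P_1P_3 = (14, -7, 14).
The plane has equation n·P = 105. For P_4: n·P_4 = 98.
98 ≠ 105, so P_4 is off the plane.

No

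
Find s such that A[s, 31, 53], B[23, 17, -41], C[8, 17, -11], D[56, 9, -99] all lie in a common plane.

-31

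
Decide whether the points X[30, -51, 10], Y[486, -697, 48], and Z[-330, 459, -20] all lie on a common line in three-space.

Yes

XY = (456, -646, 38), XZ = (-360, 510, -30).
XY × XZ = (0, 0, 0).
The cross product vanishes, so the three points are collinear.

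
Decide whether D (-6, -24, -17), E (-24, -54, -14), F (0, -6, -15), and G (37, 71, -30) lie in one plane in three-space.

With D as base: DE = (-18, -30, 3), DF = (6, 18, 2), DG = (43, 95, -13).
DF × DG = (-424, 164, -204).
DE · (DF × DG) = 2100.
Since 2100 ≠ 0, the four points are not coplanar.

No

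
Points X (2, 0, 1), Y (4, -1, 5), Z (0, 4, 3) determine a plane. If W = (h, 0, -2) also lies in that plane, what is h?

Coplanarity requires XY · (XZ × XW) = 0.
XY = (2, -1, 4), XZ = (-2, 4, 2); the triple product is linear in h with coefficient -18 and constant term 18.
Setting it to zero: h = 1.

1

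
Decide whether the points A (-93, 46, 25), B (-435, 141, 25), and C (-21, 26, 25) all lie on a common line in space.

AB = (-342, 95, 0), AC = (72, -20, 0).
Each component of AC is -4/19 times the corresponding component of AB, so AC = -4/19·AB and the points are collinear.

Yes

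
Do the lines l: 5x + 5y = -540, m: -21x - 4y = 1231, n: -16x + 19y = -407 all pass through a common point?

Lines aᵢx + bᵢy = cᵢ with pairwise distinct directions are concurrent exactly when det[aᵢ bᵢ cᵢ] = 0.
Here the determinant is 0.
It vanishes, so the lines are concurrent at (-47, -61).

Yes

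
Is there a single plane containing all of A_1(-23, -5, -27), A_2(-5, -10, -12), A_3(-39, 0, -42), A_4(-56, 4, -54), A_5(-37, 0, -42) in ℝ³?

The plane through A_1, A_2, A_3 has normal n = A_1A_2 × A_1A_3 = (0, 30, 10) and equation n·P = -420.
Checking the remaining points: n·A_4 = -420, n·A_5 = -420.
All equal -420, so all 5 points lie in one plane.

Yes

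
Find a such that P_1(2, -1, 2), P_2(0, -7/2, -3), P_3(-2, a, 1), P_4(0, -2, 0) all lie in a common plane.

-3/2

Coplanarity ⇔ det[P_1P_2; P_1P_3; P_1P_4] = 0.
Expanding, this is linear in a: (-6)a + (-9) = 0.
So a = -3/2.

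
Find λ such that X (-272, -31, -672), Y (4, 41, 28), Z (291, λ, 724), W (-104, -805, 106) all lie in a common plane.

190

Normal to plane XYW: n = (597816, -97128, -225720); plane equation n·P = -7911144.
Requiring n·Z = -7911144: (-97128)λ + (10543176) = -7911144.
So λ = 190.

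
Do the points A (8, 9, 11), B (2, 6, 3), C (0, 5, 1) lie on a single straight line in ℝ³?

AB = (-6, -3, -8), AC = (-8, -4, -10).
AB × AC = (-2, 4, 0).
The cross product is nonzero, so the points do not lie on one line.

No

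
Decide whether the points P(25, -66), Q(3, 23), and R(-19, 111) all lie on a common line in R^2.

No

PQ = (-22, 89), PR = (-44, 177).
Twice the signed area of △PQR is (-22)(177) − (89)(-44) = 22.
The area is nonzero, so the three points are not collinear.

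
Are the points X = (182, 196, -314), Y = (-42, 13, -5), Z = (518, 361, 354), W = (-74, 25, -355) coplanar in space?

Yes

A normal to the plane through X, Y, Z is n = XY × XZ = (-173229, 253456, 24528).
The plane has equation n·P = 10447906. For W: n·W = 10447906.
Equal, so W lies in the plane and all four are coplanar.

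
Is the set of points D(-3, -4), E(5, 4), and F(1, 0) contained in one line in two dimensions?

Yes

DE = (8, 8), DF = (4, 4).
Checking proportionality: DF = 1/2·DE, so the vectors are parallel and the points are collinear.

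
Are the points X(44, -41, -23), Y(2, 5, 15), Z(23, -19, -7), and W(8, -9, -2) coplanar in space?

No

With X as base: XY = (-42, 46, 38), XZ = (-21, 22, 16), XW = (-36, 32, 21).
XZ × XW = (-50, -135, 120).
XY · (XZ × XW) = 450.
Since 450 ≠ 0, the four points are not coplanar.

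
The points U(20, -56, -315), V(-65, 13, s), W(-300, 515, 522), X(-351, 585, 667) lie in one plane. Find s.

-47

The points are coplanar iff UV · (UW × UX) = 0.
Expanding, this is linear in s: (6721)s + (315887) = 0.
So s = -47.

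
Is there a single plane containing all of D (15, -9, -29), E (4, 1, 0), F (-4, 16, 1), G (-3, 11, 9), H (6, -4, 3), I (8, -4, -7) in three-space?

Yes

The plane through D, E, F has normal n = DE × DF = (-425, -221, -85) and equation n·P = -1921.
Checking the remaining points: n·G = -1921, n·H = -1921, n·I = -1921.
All equal -1921, so all 6 points lie in one plane.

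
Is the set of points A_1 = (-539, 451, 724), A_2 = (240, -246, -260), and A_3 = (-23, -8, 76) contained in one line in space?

A_1A_2 = (779, -697, -984), A_1A_3 = (516, -459, -648).
Comparing components 3 and 1: (-984)(516) − (779)(-648) = -2952 ≠ 0, so A_1A_2 and A_1A_3 are not parallel and the points are not collinear.

No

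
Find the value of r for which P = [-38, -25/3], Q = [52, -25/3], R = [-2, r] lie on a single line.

-25/3

The three points are collinear iff det[PQ; PR] = 0.
This determinant is linear in r: (90)r + (750) = 0, so r = -25/3.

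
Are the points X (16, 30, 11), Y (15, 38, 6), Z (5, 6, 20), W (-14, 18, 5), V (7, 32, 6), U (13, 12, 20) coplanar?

The plane through X, Y, Z has normal n = XY × XZ = (-48, 64, 112) and equation n·P = 2384.
Checking the remaining points: n·W = 2384, n·V = 2384, n·U = 2384.
All equal 2384, so all 6 points lie in one plane.

Yes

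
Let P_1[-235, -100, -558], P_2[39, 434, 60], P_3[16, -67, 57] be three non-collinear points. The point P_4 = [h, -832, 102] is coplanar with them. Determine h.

The plane through P_1, P_2, P_3 has equation 308016x − 13392y − 124992z = -1299024.
Substituting P_4: (308016)h + (-1607040) = -1299024, so h = 1.

1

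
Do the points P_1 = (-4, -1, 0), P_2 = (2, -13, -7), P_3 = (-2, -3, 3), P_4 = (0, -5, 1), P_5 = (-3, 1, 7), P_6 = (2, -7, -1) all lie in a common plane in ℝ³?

No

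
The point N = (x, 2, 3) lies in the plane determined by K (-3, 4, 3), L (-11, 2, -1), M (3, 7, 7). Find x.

1

The plane through K, L, M has equation 4x + 8y − 12z = -16.
Substituting N: (4)x + (-20) = -16, so x = 1.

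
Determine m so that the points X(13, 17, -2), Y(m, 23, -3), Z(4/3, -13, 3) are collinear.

46/3

Collinearity requires XY × XZ = 0; each component is linear in m.
The y-component gives (-5)m + (230/3) = 0, so m = 46/3.
The remaining components then also vanish.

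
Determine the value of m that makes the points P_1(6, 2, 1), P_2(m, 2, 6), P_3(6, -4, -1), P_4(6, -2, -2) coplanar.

6

Normal to plane P_1P_3P_4: n = (10, 0, 0); plane equation n·P = 60.
Requiring n·P_2 = 60: (10)m + (0) = 60.
So m = 6.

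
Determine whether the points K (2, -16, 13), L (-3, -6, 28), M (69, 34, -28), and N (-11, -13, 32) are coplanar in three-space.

Yes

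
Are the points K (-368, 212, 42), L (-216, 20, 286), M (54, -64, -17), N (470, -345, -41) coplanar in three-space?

No

The four points are coplanar iff the 3×3 determinant with rows KL, KM, KN is zero.
Rows: (152, -192, 244), (422, -276, -59), (838, -557, -83).
Expanding along the first row: (152)(-9955) − (-192)(14416) + (244)(-3766) = 335808.
Nonzero ⇒ not coplanar.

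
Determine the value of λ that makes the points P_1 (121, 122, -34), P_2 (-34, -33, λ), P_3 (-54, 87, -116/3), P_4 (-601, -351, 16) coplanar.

-12

Coplanarity ⇔ det[P_1P_2; P_1P_3; P_1P_4] = 0.
Expanding, this is linear in λ: (57505)λ + (690060) = 0.
So λ = -12.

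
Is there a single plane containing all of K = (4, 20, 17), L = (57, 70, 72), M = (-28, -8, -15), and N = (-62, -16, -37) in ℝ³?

Yes

The four points are coplanar iff the 3×3 determinant with rows KL, KM, KN is zero.
Rows: (53, 50, 55), (-32, -28, -32), (-66, -36, -54).
Expanding along the first row: (53)(360) − (50)(-384) + (55)(-696) = 0.
Zero determinant ⇒ coplanar.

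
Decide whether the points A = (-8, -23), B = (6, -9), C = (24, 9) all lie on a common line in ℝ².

Yes

AB = (14, 14), AC = (32, 32).
Twice the signed area of △ABC is (14)(32) − (14)(32) = 0.
The triangle is degenerate (zero area), so the points are collinear.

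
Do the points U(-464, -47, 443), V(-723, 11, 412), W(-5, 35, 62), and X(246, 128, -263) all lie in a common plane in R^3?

The four points are coplanar iff the 3×3 determinant with rows UV, UW, UX is zero.
Rows: (-259, 58, -31), (459, 82, -381), (710, 175, -706).
Expanding along the first row: (-259)(8783) − (58)(-53544) + (-31)(22105) = 145500.
Nonzero ⇒ not coplanar.

No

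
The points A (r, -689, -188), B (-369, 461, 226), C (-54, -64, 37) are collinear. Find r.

321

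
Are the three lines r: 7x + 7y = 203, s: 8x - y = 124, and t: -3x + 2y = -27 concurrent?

Yes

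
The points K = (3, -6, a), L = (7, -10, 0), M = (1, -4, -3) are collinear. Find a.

-2

Direction LM = (-6, 6, -3). From the x-coordinate of K, the parameter along the line is τ = (3 − 7)/(-6) = 2/3.
Then a = 0 + 2/3·(-3) = -2.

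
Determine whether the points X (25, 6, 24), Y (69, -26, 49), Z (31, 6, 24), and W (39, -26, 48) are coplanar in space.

No

The four points are coplanar iff the 3×3 determinant with rows XY, XZ, XW is zero.
Rows: (44, -32, 25), (6, 0, 0), (14, -32, 24).
Expanding along the first row: (44)(0) − (-32)(144) + (25)(-192) = -192.
Nonzero ⇒ not coplanar.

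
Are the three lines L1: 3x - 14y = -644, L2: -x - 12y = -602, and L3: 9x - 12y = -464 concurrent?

No

Lines aᵢx + bᵢy = cᵢ with pairwise distinct directions are concurrent exactly when det[aᵢ bᵢ cᵢ] = 0.
Here the determinant is 100.
Nonzero, so no common point exists.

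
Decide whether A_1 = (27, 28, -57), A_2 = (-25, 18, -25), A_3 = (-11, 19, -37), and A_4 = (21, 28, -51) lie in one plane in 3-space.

Yes

A normal to the plane through A_1, A_2, A_3 is n = A_1A_2 × A_1A_3 = (88, -176, 88).
The plane has equation n·P = -7568. For A_4: n·A_4 = -7568.
Equal, so A_4 lies in the plane and all four are coplanar.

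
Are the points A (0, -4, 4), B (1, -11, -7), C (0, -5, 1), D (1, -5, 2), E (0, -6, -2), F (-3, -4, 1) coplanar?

No

The plane through A, B, C has normal n = AB × AC = (10, 3, -1) and equation n·P = -16.
Checking the remaining points: n·D = -7, n·E = -16, n·F = -43.
Since n·D = -7 ≠ -16, D is off the plane and the points are not all coplanar.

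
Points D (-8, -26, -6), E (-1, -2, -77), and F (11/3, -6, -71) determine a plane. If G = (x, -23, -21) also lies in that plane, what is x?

-1

The plane through D, E, F has equation −140x − (1120/3)y − 140z = 35000/3.
Substituting G: (-140)x + (34580/3) = 35000/3, so x = -1.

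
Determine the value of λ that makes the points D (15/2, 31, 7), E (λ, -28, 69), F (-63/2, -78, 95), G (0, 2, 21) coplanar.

-18

Coplanarity ⇔ det[DE; DF; DG] = 0.
Expanding, this is linear in λ: (1026)λ + (18468) = 0.
So λ = -18.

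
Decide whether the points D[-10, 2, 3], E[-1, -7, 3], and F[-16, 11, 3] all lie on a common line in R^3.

DE = (9, -9, 0), DF = (-6, 9, 0).
DE × DF = (0, 0, 27).
The cross product is nonzero, so the points do not lie on one line.

No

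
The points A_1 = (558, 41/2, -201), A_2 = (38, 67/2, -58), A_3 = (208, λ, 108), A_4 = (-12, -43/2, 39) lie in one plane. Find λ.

-229/2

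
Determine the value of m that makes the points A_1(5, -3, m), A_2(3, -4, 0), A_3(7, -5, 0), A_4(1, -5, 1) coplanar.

The points are coplanar iff A_1A_2 · (A_1A_3 × A_1A_4) = 0.
Expanding, this is linear in m: (6)m + (6) = 0.
So m = -1.

-1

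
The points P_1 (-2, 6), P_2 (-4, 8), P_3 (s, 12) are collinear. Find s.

-8

The three points are collinear iff det[P_1P_2; P_1P_3] = 0.
This determinant is linear in s: (-2)s + (-16) = 0, so s = -8.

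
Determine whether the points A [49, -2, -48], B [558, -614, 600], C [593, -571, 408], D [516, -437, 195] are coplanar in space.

No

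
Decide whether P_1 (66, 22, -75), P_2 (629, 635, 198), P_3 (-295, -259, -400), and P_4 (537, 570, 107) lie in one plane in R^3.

A normal to the plane through P_1, P_2, P_3 is n = P_1P_2 × P_1P_3 = (-122512, 84422, 63090).
The plane has equation n·P = -10960258. For P_4: n·P_4 = -10917774.
-10917774 ≠ -10960258, so P_4 is off the plane.

No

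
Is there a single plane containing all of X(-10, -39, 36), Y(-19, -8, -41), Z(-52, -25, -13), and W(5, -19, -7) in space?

No

The four points are coplanar iff the 3×3 determinant with rows XY, XZ, XW is zero.
Rows: (-9, 31, -77), (-42, 14, -49), (15, 20, -43).
Expanding along the first row: (-9)(378) − (31)(2541) + (-77)(-1050) = -1323.
Nonzero ⇒ not coplanar.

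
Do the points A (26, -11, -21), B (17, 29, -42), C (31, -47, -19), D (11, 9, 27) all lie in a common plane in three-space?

No

With A as base: AB = (-9, 40, -21), AC = (5, -36, 2), AD = (-15, 20, 48).
AC × AD = (-1768, -270, -440).
AB · (AC × AD) = 14352.
Since 14352 ≠ 0, the four points are not coplanar.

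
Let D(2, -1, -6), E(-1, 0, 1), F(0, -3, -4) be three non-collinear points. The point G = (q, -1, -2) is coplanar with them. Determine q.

0

The plane through D, E, F has equation 16x − 8y + 8z = -8.
Substituting G: (16)q + (-8) = -8, so q = 0.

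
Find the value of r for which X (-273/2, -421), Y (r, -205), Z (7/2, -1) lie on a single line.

-129/2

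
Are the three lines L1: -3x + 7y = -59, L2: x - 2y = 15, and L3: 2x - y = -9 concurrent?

No

The three lines meet at one point iff the augmented coefficient matrix [aᵢ bᵢ cᵢ] has rank < 3, i.e. its determinant vanishes.
Here the determinant is -3.
Nonzero, so no common point exists.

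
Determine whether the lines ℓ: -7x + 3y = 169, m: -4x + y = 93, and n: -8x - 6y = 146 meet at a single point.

Yes

Lines aᵢx + bᵢy = cᵢ with pairwise distinct directions are concurrent exactly when det[aᵢ bᵢ cᵢ] = 0.
Here the determinant is 0.
It vanishes, so the lines are concurrent at (-22, 5).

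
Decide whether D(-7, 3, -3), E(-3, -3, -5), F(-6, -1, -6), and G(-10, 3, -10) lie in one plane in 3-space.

No

A normal to the plane through D, E, F is n = DE × DF = (10, 10, -10).
The plane has equation n·P = -10. For G: n·G = 30.
30 ≠ -10, so G is off the plane.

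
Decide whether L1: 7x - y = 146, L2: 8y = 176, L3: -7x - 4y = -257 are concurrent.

Intersecting L1 and L2: solving the 2×2 system gives (x, y) = (24, 22).
Substitute into L3: (-7)(24) + (-4)(22) = -256.
But L3 requires -257 ≠ -256, so the three lines have no common point.

No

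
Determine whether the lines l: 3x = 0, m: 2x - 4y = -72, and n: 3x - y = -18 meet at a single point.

Intersecting l and m: solving the 2×2 system gives (x, y) = (0, 18).
Substitute into n: (3)(0) + (-1)(18) = -18.
This equals -18, so (0, 18) lies on all three lines and they are concurrent.

Yes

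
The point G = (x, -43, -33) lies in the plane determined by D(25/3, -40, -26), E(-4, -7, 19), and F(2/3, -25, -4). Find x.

A normal to the plane is n = DE × DF = (51, -221/3, 68).
G lies in the plane iff n · DG = 0.
This gives (51)x + (-680) = 0, so x = 40/3.

40/3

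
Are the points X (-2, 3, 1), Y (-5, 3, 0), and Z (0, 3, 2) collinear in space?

XY = (-3, 0, -1), XZ = (2, 0, 1).
Comparing components 3 and 1: (-1)(2) − (-3)(1) = 1 ≠ 0, so XY and XZ are not parallel and the points are not collinear.

No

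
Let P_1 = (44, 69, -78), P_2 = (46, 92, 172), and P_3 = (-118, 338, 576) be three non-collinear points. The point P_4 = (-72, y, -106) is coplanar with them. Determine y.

211

Coplanarity requires P_1P_2 · (P_1P_3 × P_1P_4) = 0.
P_1P_2 = (2, 23, 250), P_1P_3 = (-162, 269, 654); the triple product is linear in y with coefficient -41808 and constant term 8821488.
Setting it to zero: y = 211.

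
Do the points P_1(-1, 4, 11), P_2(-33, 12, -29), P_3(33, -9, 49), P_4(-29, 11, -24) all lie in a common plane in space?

Yes

With P_1 as base: P_1P_2 = (-32, 8, -40), P_1P_3 = (34, -13, 38), P_1P_4 = (-28, 7, -35).
P_1P_3 × P_1P_4 = (189, 126, -126).
P_1P_2 · (P_1P_3 × P_1P_4) = 0.
The scalar triple product vanishes, so the four points are coplanar.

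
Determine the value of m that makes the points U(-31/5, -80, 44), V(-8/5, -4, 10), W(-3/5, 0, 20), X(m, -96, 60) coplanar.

-33/5

Normal to plane UVW: n = (896, -80, -288/5); plane equation n·P = -8448/5.
Requiring n·X = -8448/5: (896)m + (4224) = -8448/5.
So m = -33/5.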